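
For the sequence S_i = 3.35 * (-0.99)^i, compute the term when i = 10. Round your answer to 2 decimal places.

S_10 = 3.35 * (-0.99)^10 ≈ 3.35 * 0.9044 ≈ 3.03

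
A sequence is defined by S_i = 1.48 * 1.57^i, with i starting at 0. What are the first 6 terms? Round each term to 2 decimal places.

This is a geometric sequence.
i=0: S_0 = 1.48 * 1.57^0 = 1.48
i=1: S_1 = 1.48 * 1.57^1 ≈ 2.32
i=2: S_2 = 1.48 * 1.57^2 ≈ 3.65
i=3: S_3 = 1.48 * 1.57^3 ≈ 5.73
i=4: S_4 = 1.48 * 1.57^4 ≈ 8.99
i=5: S_5 = 1.48 * 1.57^5 ≈ 14.12
The first 6 terms are: [1.48, 2.32, 3.65, 5.73, 8.99, 14.12]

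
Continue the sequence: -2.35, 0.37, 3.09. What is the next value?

Differences: 0.37 - -2.35 = 2.72
This is an arithmetic sequence with common difference d = 2.72.
Next term = 3.09 + 2.72 = 5.81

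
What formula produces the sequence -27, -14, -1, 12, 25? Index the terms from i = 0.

Check differences: -14 - -27 = 13
-1 - -14 = 13
Common difference d = 13.
First term a = -27.
Formula: S_i = -27 + 13*i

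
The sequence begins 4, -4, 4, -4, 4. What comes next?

Ratios: -4 / 4 = -1.0
This is a geometric sequence with common ratio r = -1.
Next term = 4 * -1 = -4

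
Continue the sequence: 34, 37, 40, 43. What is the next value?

Differences: 37 - 34 = 3
This is an arithmetic sequence with common difference d = 3.
Next term = 43 + 3 = 46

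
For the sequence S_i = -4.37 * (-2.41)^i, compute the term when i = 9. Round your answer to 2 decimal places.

S_9 = -4.37 * (-2.41)^9 ≈ -4.37 * -2742.5426 ≈ 11984.91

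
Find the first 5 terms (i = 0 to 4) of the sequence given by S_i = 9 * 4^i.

This is a geometric sequence.
i=0: S_0 = 9 * 4^0 = 9
i=1: S_1 = 9 * 4^1 = 36
i=2: S_2 = 9 * 4^2 = 144
i=3: S_3 = 9 * 4^3 = 576
i=4: S_4 = 9 * 4^4 = 2304
The first 5 terms are: [9, 36, 144, 576, 2304]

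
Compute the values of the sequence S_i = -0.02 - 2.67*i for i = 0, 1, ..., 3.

This is an arithmetic sequence.
i=0: S_0 = -0.02 + -2.67*0 = -0.02
i=1: S_1 = -0.02 + -2.67*1 = -2.69
i=2: S_2 = -0.02 + -2.67*2 = -5.36
i=3: S_3 = -0.02 + -2.67*3 = -8.03
The first 4 terms are: [-0.02, -2.69, -5.36, -8.03]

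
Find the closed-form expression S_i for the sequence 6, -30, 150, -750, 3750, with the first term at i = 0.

Check ratios: -30 / 6 = -5.0
Common ratio r = -5.
First term a = 6.
Formula: S_i = 6 * (-5)^i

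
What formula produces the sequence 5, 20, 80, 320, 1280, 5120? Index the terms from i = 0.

Check ratios: 20 / 5 = 4.0
Common ratio r = 4.
First term a = 5.
Formula: S_i = 5 * 4^i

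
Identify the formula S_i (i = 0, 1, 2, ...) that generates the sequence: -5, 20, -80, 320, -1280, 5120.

Check ratios: 20 / -5 = -4.0
Common ratio r = -4.
First term a = -5.
Formula: S_i = -5 * (-4)^i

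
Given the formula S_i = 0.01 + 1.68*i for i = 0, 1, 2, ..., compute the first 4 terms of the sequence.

This is an arithmetic sequence.
i=0: S_0 = 0.01 + 1.68*0 = 0.01
i=1: S_1 = 0.01 + 1.68*1 = 1.69
i=2: S_2 = 0.01 + 1.68*2 = 3.37
i=3: S_3 = 0.01 + 1.68*3 = 5.05
The first 4 terms are: [0.01, 1.69, 3.37, 5.05]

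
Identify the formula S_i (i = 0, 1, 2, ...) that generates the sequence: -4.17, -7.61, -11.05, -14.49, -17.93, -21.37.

Check differences: -7.61 - -4.17 = -3.44
-11.05 - -7.61 = -3.44
Common difference d = -3.44.
First term a = -4.17.
Formula: S_i = -4.17 - 3.44*i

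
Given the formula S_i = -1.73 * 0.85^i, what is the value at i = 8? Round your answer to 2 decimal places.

S_8 = -1.73 * 0.85^8 ≈ -1.73 * 0.2725 ≈ -0.47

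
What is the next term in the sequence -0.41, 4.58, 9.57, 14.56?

Differences: 4.58 - -0.41 = 4.99
This is an arithmetic sequence with common difference d = 4.99.
Next term = 14.56 + 4.99 = 19.55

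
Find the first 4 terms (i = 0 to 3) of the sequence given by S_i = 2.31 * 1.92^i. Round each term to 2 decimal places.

This is a geometric sequence.
i=0: S_0 = 2.31 * 1.92^0 = 2.31
i=1: S_1 = 2.31 * 1.92^1 ≈ 4.44
i=2: S_2 = 2.31 * 1.92^2 ≈ 8.52
i=3: S_3 = 2.31 * 1.92^3 ≈ 16.35
The first 4 terms are: [2.31, 4.44, 8.52, 16.35]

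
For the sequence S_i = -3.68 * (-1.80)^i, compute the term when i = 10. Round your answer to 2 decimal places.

S_10 = -3.68 * (-1.8)^10 ≈ -3.68 * 357.0467 ≈ -1313.93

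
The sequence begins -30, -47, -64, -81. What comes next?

Differences: -47 - -30 = -17
This is an arithmetic sequence with common difference d = -17.
Next term = -81 + -17 = -98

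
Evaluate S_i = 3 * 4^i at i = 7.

S_7 = 3 * 4^7 = 3 * 16384 = 49152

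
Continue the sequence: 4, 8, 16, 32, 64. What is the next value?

Ratios: 8 / 4 = 2.0
This is a geometric sequence with common ratio r = 2.
Next term = 64 * 2 = 128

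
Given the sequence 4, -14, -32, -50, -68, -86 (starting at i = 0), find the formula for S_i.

Check differences: -14 - 4 = -18
-32 - -14 = -18
Common difference d = -18.
First term a = 4.
Formula: S_i = 4 - 18*i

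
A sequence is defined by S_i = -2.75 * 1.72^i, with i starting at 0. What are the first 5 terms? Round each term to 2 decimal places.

This is a geometric sequence.
i=0: S_0 = -2.75 * 1.72^0 = -2.75
i=1: S_1 = -2.75 * 1.72^1 = -4.73
i=2: S_2 = -2.75 * 1.72^2 ≈ -8.14
i=3: S_3 = -2.75 * 1.72^3 ≈ -13.99
i=4: S_4 = -2.75 * 1.72^4 ≈ -24.07
The first 5 terms are: [-2.75, -4.73, -8.14, -13.99, -24.07]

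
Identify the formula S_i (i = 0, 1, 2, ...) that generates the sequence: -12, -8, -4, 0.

Check differences: -8 - -12 = 4
-4 - -8 = 4
Common difference d = 4.
First term a = -12.
Formula: S_i = -12 + 4*i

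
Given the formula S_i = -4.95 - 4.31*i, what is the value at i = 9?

S_9 = -4.95 + -4.31*9 = -4.95 + -38.79 = -43.74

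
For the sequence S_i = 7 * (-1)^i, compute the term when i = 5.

S_5 = 7 * (-1)^5 = 7 * -1 = -7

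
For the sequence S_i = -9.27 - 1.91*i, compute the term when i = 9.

S_9 = -9.27 + -1.91*9 = -9.27 + -17.19 = -26.46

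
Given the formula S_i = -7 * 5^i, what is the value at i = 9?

S_9 = -7 * 5^9 = -7 * 1953125 = -13671875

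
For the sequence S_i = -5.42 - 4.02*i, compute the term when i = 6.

S_6 = -5.42 + -4.02*6 = -5.42 + -24.12 = -29.54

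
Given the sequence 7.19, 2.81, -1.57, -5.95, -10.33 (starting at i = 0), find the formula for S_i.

Check differences: 2.81 - 7.19 = -4.38
-1.57 - 2.81 = -4.38
Common difference d = -4.38.
First term a = 7.19.
Formula: S_i = 7.19 - 4.38*i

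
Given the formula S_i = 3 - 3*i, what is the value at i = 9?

S_9 = 3 + -3*9 = 3 + -27 = -24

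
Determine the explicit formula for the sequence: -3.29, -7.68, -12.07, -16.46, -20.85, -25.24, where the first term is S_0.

Check differences: -7.68 - -3.29 = -4.39
-12.07 - -7.68 = -4.39
Common difference d = -4.39.
First term a = -3.29.
Formula: S_i = -3.29 - 4.39*i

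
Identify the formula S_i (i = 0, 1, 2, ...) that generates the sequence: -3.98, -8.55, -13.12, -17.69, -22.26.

Check differences: -8.55 - -3.98 = -4.57
-13.12 - -8.55 = -4.57
Common difference d = -4.57.
First term a = -3.98.
Formula: S_i = -3.98 - 4.57*i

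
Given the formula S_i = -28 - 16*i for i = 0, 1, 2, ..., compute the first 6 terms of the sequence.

This is an arithmetic sequence.
i=0: S_0 = -28 + -16*0 = -28
i=1: S_1 = -28 + -16*1 = -44
i=2: S_2 = -28 + -16*2 = -60
i=3: S_3 = -28 + -16*3 = -76
i=4: S_4 = -28 + -16*4 = -92
i=5: S_5 = -28 + -16*5 = -108
The first 6 terms are: [-28, -44, -60, -76, -92, -108]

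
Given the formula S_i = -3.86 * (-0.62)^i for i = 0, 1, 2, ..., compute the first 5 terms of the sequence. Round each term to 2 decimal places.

This is a geometric sequence.
i=0: S_0 = -3.86 * (-0.62)^0 = -3.86
i=1: S_1 = -3.86 * (-0.62)^1 ≈ 2.39
i=2: S_2 = -3.86 * (-0.62)^2 ≈ -1.48
i=3: S_3 = -3.86 * (-0.62)^3 ≈ 0.92
i=4: S_4 = -3.86 * (-0.62)^4 ≈ -0.57
The first 5 terms are: [-3.86, 2.39, -1.48, 0.92, -0.57]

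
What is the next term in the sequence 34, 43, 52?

Differences: 43 - 34 = 9
This is an arithmetic sequence with common difference d = 9.
Next term = 52 + 9 = 61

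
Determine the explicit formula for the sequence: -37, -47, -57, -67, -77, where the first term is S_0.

Check differences: -47 - -37 = -10
-57 - -47 = -10
Common difference d = -10.
First term a = -37.
Formula: S_i = -37 - 10*i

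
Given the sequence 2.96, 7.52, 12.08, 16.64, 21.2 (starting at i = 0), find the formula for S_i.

Check differences: 7.52 - 2.96 = 4.56
12.08 - 7.52 = 4.56
Common difference d = 4.56.
First term a = 2.96.
Formula: S_i = 2.96 + 4.56*i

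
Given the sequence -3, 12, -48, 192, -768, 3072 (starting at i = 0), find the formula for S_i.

Check ratios: 12 / -3 = -4.0
Common ratio r = -4.
First term a = -3.
Formula: S_i = -3 * (-4)^i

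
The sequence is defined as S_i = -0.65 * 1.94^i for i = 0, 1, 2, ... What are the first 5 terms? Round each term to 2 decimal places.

This is a geometric sequence.
i=0: S_0 = -0.65 * 1.94^0 = -0.65
i=1: S_1 = -0.65 * 1.94^1 ≈ -1.26
i=2: S_2 = -0.65 * 1.94^2 ≈ -2.45
i=3: S_3 = -0.65 * 1.94^3 ≈ -4.75
i=4: S_4 = -0.65 * 1.94^4 ≈ -9.21
The first 5 terms are: [-0.65, -1.26, -2.45, -4.75, -9.21]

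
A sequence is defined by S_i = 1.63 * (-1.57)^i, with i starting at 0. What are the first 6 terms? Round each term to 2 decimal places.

This is a geometric sequence.
i=0: S_0 = 1.63 * (-1.57)^0 = 1.63
i=1: S_1 = 1.63 * (-1.57)^1 ≈ -2.56
i=2: S_2 = 1.63 * (-1.57)^2 ≈ 4.02
i=3: S_3 = 1.63 * (-1.57)^3 ≈ -6.31
i=4: S_4 = 1.63 * (-1.57)^4 ≈ 9.9
i=5: S_5 = 1.63 * (-1.57)^5 ≈ -15.55
The first 6 terms are: [1.63, -2.56, 4.02, -6.31, 9.9, -15.55]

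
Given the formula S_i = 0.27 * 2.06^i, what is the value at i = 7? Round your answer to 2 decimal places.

S_7 = 0.27 * 2.06^7 ≈ 0.27 * 157.4239 ≈ 42.5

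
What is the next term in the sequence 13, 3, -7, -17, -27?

Differences: 3 - 13 = -10
This is an arithmetic sequence with common difference d = -10.
Next term = -27 + -10 = -37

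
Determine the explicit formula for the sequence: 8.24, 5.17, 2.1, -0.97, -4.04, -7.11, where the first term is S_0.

Check differences: 5.17 - 8.24 = -3.07
2.1 - 5.17 = -3.07
Common difference d = -3.07.
First term a = 8.24.
Formula: S_i = 8.24 - 3.07*i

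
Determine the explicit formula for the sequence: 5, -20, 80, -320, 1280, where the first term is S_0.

Check ratios: -20 / 5 = -4.0
Common ratio r = -4.
First term a = 5.
Formula: S_i = 5 * (-4)^i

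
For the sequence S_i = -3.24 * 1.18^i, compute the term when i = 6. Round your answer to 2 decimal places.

S_6 = -3.24 * 1.18^6 ≈ -3.24 * 2.6996 ≈ -8.75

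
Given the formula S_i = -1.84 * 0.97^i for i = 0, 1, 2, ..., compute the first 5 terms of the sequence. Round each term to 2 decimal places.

This is a geometric sequence.
i=0: S_0 = -1.84 * 0.97^0 = -1.84
i=1: S_1 = -1.84 * 0.97^1 ≈ -1.78
i=2: S_2 = -1.84 * 0.97^2 ≈ -1.73
i=3: S_3 = -1.84 * 0.97^3 ≈ -1.68
i=4: S_4 = -1.84 * 0.97^4 ≈ -1.63
The first 5 terms are: [-1.84, -1.78, -1.73, -1.68, -1.63]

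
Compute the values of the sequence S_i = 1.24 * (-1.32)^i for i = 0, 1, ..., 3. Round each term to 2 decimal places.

This is a geometric sequence.
i=0: S_0 = 1.24 * (-1.32)^0 = 1.24
i=1: S_1 = 1.24 * (-1.32)^1 ≈ -1.64
i=2: S_2 = 1.24 * (-1.32)^2 ≈ 2.16
i=3: S_3 = 1.24 * (-1.32)^3 ≈ -2.85
The first 4 terms are: [1.24, -1.64, 2.16, -2.85]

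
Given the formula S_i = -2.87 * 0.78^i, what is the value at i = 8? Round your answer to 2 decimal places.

S_8 = -2.87 * 0.78^8 ≈ -2.87 * 0.137 ≈ -0.39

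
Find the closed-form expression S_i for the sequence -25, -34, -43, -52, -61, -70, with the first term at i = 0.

Check differences: -34 - -25 = -9
-43 - -34 = -9
Common difference d = -9.
First term a = -25.
Formula: S_i = -25 - 9*i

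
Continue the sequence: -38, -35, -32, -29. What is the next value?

Differences: -35 - -38 = 3
This is an arithmetic sequence with common difference d = 3.
Next term = -29 + 3 = -26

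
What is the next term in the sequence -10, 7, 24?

Differences: 7 - -10 = 17
This is an arithmetic sequence with common difference d = 17.
Next term = 24 + 17 = 41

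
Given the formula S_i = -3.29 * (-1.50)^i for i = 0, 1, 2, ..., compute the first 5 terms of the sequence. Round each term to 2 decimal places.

This is a geometric sequence.
i=0: S_0 = -3.29 * (-1.5)^0 = -3.29
i=1: S_1 = -3.29 * (-1.5)^1 ≈ 4.94
i=2: S_2 = -3.29 * (-1.5)^2 ≈ -7.4
i=3: S_3 = -3.29 * (-1.5)^3 ≈ 11.1
i=4: S_4 = -3.29 * (-1.5)^4 ≈ -16.66
The first 5 terms are: [-3.29, 4.94, -7.4, 11.1, -16.66]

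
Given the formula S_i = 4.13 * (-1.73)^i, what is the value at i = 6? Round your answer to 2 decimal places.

S_6 = 4.13 * (-1.73)^6 ≈ 4.13 * 26.8088 ≈ 110.72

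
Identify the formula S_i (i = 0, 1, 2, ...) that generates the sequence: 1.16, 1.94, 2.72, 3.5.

Check differences: 1.94 - 1.16 = 0.78
2.72 - 1.94 = 0.78
Common difference d = 0.78.
First term a = 1.16.
Formula: S_i = 1.16 + 0.78*i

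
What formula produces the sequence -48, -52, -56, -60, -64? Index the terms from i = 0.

Check differences: -52 - -48 = -4
-56 - -52 = -4
Common difference d = -4.
First term a = -48.
Formula: S_i = -48 - 4*i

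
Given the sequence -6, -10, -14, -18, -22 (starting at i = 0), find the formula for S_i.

Check differences: -10 - -6 = -4
-14 - -10 = -4
Common difference d = -4.
First term a = -6.
Formula: S_i = -6 - 4*i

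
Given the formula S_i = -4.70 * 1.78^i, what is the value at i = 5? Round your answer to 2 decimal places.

S_5 = -4.7 * 1.78^5 ≈ -4.7 * 17.869 ≈ -83.98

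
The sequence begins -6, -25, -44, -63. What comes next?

Differences: -25 - -6 = -19
This is an arithmetic sequence with common difference d = -19.
Next term = -63 + -19 = -82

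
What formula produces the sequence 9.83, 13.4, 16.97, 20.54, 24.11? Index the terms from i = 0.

Check differences: 13.4 - 9.83 = 3.57
16.97 - 13.4 = 3.57
Common difference d = 3.57.
First term a = 9.83.
Formula: S_i = 9.83 + 3.57*i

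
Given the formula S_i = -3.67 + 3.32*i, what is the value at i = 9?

S_9 = -3.67 + 3.32*9 = -3.67 + 29.88 = 26.21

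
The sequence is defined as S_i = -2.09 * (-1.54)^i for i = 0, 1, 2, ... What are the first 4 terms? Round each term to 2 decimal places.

This is a geometric sequence.
i=0: S_0 = -2.09 * (-1.54)^0 = -2.09
i=1: S_1 = -2.09 * (-1.54)^1 ≈ 3.22
i=2: S_2 = -2.09 * (-1.54)^2 ≈ -4.96
i=3: S_3 = -2.09 * (-1.54)^3 ≈ 7.63
The first 4 terms are: [-2.09, 3.22, -4.96, 7.63]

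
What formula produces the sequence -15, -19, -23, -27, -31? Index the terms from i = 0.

Check differences: -19 - -15 = -4
-23 - -19 = -4
Common difference d = -4.
First term a = -15.
Formula: S_i = -15 - 4*i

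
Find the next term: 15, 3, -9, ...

Differences: 3 - 15 = -12
This is an arithmetic sequence with common difference d = -12.
Next term = -9 + -12 = -21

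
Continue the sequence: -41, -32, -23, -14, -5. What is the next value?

Differences: -32 - -41 = 9
This is an arithmetic sequence with common difference d = 9.
Next term = -5 + 9 = 4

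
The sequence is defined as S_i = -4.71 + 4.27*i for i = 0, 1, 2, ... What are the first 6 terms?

This is an arithmetic sequence.
i=0: S_0 = -4.71 + 4.27*0 = -4.71
i=1: S_1 = -4.71 + 4.27*1 = -0.44
i=2: S_2 = -4.71 + 4.27*2 = 3.83
i=3: S_3 = -4.71 + 4.27*3 = 8.1
i=4: S_4 = -4.71 + 4.27*4 = 12.37
i=5: S_5 = -4.71 + 4.27*5 = 16.64
The first 6 terms are: [-4.71, -0.44, 3.83, 8.1, 12.37, 16.64]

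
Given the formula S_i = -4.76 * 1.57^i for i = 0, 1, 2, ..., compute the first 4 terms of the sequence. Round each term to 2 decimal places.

This is a geometric sequence.
i=0: S_0 = -4.76 * 1.57^0 = -4.76
i=1: S_1 = -4.76 * 1.57^1 ≈ -7.47
i=2: S_2 = -4.76 * 1.57^2 ≈ -11.73
i=3: S_3 = -4.76 * 1.57^3 ≈ -18.42
The first 4 terms are: [-4.76, -7.47, -11.73, -18.42]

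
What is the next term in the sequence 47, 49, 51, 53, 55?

Differences: 49 - 47 = 2
This is an arithmetic sequence with common difference d = 2.
Next term = 55 + 2 = 57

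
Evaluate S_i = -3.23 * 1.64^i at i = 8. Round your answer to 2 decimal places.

S_8 = -3.23 * 1.64^8 ≈ -3.23 * 52.33 ≈ -169.03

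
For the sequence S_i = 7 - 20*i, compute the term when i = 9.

S_9 = 7 + -20*9 = 7 + -180 = -173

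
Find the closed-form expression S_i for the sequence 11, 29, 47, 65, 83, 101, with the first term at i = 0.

Check differences: 29 - 11 = 18
47 - 29 = 18
Common difference d = 18.
First term a = 11.
Formula: S_i = 11 + 18*i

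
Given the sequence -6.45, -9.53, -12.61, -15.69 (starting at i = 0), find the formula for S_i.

Check differences: -9.53 - -6.45 = -3.08
-12.61 - -9.53 = -3.08
Common difference d = -3.08.
First term a = -6.45.
Formula: S_i = -6.45 - 3.08*i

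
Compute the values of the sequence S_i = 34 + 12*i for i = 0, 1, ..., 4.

This is an arithmetic sequence.
i=0: S_0 = 34 + 12*0 = 34
i=1: S_1 = 34 + 12*1 = 46
i=2: S_2 = 34 + 12*2 = 58
i=3: S_3 = 34 + 12*3 = 70
i=4: S_4 = 34 + 12*4 = 82
The first 5 terms are: [34, 46, 58, 70, 82]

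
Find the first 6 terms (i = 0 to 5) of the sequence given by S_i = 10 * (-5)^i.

This is a geometric sequence.
i=0: S_0 = 10 * (-5)^0 = 10
i=1: S_1 = 10 * (-5)^1 = -50
i=2: S_2 = 10 * (-5)^2 = 250
i=3: S_3 = 10 * (-5)^3 = -1250
i=4: S_4 = 10 * (-5)^4 = 6250
i=5: S_5 = 10 * (-5)^5 = -31250
The first 6 terms are: [10, -50, 250, -1250, 6250, -31250]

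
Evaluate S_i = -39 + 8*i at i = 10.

S_10 = -39 + 8*10 = -39 + 80 = 41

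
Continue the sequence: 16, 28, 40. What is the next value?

Differences: 28 - 16 = 12
This is an arithmetic sequence with common difference d = 12.
Next term = 40 + 12 = 52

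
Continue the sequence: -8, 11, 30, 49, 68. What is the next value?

Differences: 11 - -8 = 19
This is an arithmetic sequence with common difference d = 19.
Next term = 68 + 19 = 87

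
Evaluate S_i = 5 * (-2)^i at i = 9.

S_9 = 5 * (-2)^9 = 5 * -512 = -2560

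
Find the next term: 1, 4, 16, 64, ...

Ratios: 4 / 1 = 4.0
This is a geometric sequence with common ratio r = 4.
Next term = 64 * 4 = 256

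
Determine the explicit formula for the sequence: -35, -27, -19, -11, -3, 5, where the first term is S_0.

Check differences: -27 - -35 = 8
-19 - -27 = 8
Common difference d = 8.
First term a = -35.
Formula: S_i = -35 + 8*i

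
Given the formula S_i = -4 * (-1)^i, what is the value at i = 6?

S_6 = -4 * (-1)^6 = -4 * 1 = -4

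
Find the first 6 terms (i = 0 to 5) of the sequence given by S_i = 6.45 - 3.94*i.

This is an arithmetic sequence.
i=0: S_0 = 6.45 + -3.94*0 = 6.45
i=1: S_1 = 6.45 + -3.94*1 = 2.51
i=2: S_2 = 6.45 + -3.94*2 = -1.43
i=3: S_3 = 6.45 + -3.94*3 = -5.37
i=4: S_4 = 6.45 + -3.94*4 = -9.31
i=5: S_5 = 6.45 + -3.94*5 = -13.25
The first 6 terms are: [6.45, 2.51, -1.43, -5.37, -9.31, -13.25]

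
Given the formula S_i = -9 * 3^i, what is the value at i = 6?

S_6 = -9 * 3^6 = -9 * 729 = -6561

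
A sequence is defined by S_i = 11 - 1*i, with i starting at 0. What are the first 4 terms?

This is an arithmetic sequence.
i=0: S_0 = 11 + -1*0 = 11
i=1: S_1 = 11 + -1*1 = 10
i=2: S_2 = 11 + -1*2 = 9
i=3: S_3 = 11 + -1*3 = 8
The first 4 terms are: [11, 10, 9, 8]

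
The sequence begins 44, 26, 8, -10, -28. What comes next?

Differences: 26 - 44 = -18
This is an arithmetic sequence with common difference d = -18.
Next term = -28 + -18 = -46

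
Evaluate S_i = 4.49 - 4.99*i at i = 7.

S_7 = 4.49 + -4.99*7 = 4.49 + -34.93 = -30.44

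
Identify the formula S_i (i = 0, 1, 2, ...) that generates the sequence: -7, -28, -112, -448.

Check ratios: -28 / -7 = 4.0
Common ratio r = 4.
First term a = -7.
Formula: S_i = -7 * 4^i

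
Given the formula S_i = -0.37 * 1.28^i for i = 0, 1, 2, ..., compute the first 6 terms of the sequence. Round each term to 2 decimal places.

This is a geometric sequence.
i=0: S_0 = -0.37 * 1.28^0 = -0.37
i=1: S_1 = -0.37 * 1.28^1 ≈ -0.47
i=2: S_2 = -0.37 * 1.28^2 ≈ -0.61
i=3: S_3 = -0.37 * 1.28^3 ≈ -0.78
i=4: S_4 = -0.37 * 1.28^4 ≈ -0.99
i=5: S_5 = -0.37 * 1.28^5 ≈ -1.27
The first 6 terms are: [-0.37, -0.47, -0.61, -0.78, -0.99, -1.27]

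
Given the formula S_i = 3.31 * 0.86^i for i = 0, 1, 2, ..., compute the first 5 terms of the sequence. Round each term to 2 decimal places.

This is a geometric sequence.
i=0: S_0 = 3.31 * 0.86^0 = 3.31
i=1: S_1 = 3.31 * 0.86^1 ≈ 2.85
i=2: S_2 = 3.31 * 0.86^2 ≈ 2.45
i=3: S_3 = 3.31 * 0.86^3 ≈ 2.11
i=4: S_4 = 3.31 * 0.86^4 ≈ 1.81
The first 5 terms are: [3.31, 2.85, 2.45, 2.11, 1.81]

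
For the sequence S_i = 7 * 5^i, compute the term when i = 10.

S_10 = 7 * 5^10 = 7 * 9765625 = 68359375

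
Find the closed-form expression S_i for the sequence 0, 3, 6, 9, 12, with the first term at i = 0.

Check differences: 3 - 0 = 3
6 - 3 = 3
Common difference d = 3.
First term a = 0.
Formula: S_i = 0 + 3*i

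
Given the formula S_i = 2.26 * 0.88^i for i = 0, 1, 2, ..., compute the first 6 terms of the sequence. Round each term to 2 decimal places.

This is a geometric sequence.
i=0: S_0 = 2.26 * 0.88^0 = 2.26
i=1: S_1 = 2.26 * 0.88^1 ≈ 1.99
i=2: S_2 = 2.26 * 0.88^2 ≈ 1.75
i=3: S_3 = 2.26 * 0.88^3 ≈ 1.54
i=4: S_4 = 2.26 * 0.88^4 ≈ 1.36
i=5: S_5 = 2.26 * 0.88^5 ≈ 1.19
The first 6 terms are: [2.26, 1.99, 1.75, 1.54, 1.36, 1.19]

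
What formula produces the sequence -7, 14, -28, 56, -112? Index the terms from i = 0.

Check ratios: 14 / -7 = -2.0
Common ratio r = -2.
First term a = -7.
Formula: S_i = -7 * (-2)^i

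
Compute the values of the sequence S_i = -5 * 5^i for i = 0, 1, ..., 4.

This is a geometric sequence.
i=0: S_0 = -5 * 5^0 = -5
i=1: S_1 = -5 * 5^1 = -25
i=2: S_2 = -5 * 5^2 = -125
i=3: S_3 = -5 * 5^3 = -625
i=4: S_4 = -5 * 5^4 = -3125
The first 5 terms are: [-5, -25, -125, -625, -3125]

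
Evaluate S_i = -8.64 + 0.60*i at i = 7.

S_7 = -8.64 + 0.6*7 = -8.64 + 4.2 = -4.44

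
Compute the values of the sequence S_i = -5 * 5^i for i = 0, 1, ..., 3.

This is a geometric sequence.
i=0: S_0 = -5 * 5^0 = -5
i=1: S_1 = -5 * 5^1 = -25
i=2: S_2 = -5 * 5^2 = -125
i=3: S_3 = -5 * 5^3 = -625
The first 4 terms are: [-5, -25, -125, -625]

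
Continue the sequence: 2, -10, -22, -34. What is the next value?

Differences: -10 - 2 = -12
This is an arithmetic sequence with common difference d = -12.
Next term = -34 + -12 = -46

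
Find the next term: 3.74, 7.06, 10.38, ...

Differences: 7.06 - 3.74 = 3.32
This is an arithmetic sequence with common difference d = 3.32.
Next term = 10.38 + 3.32 = 13.7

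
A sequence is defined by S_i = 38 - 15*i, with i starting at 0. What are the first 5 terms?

This is an arithmetic sequence.
i=0: S_0 = 38 + -15*0 = 38
i=1: S_1 = 38 + -15*1 = 23
i=2: S_2 = 38 + -15*2 = 8
i=3: S_3 = 38 + -15*3 = -7
i=4: S_4 = 38 + -15*4 = -22
The first 5 terms are: [38, 23, 8, -7, -22]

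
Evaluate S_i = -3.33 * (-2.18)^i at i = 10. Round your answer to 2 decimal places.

S_10 = -3.33 * (-2.18)^10 ≈ -3.33 * 2424.1804 ≈ -8072.52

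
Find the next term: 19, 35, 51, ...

Differences: 35 - 19 = 16
This is an arithmetic sequence with common difference d = 16.
Next term = 51 + 16 = 67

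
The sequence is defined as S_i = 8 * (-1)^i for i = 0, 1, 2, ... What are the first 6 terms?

This is a geometric sequence.
i=0: S_0 = 8 * (-1)^0 = 8
i=1: S_1 = 8 * (-1)^1 = -8
i=2: S_2 = 8 * (-1)^2 = 8
i=3: S_3 = 8 * (-1)^3 = -8
i=4: S_4 = 8 * (-1)^4 = 8
i=5: S_5 = 8 * (-1)^5 = -8
The first 6 terms are: [8, -8, 8, -8, 8, -8]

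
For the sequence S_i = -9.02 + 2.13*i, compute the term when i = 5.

S_5 = -9.02 + 2.13*5 = -9.02 + 10.65 = 1.63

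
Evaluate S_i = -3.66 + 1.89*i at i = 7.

S_7 = -3.66 + 1.89*7 = -3.66 + 13.23 = 9.57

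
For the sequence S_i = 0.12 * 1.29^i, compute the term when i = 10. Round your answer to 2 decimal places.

S_10 = 0.12 * 1.29^10 ≈ 0.12 * 12.7614 ≈ 1.53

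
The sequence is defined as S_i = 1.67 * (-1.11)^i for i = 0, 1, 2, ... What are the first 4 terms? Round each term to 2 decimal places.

This is a geometric sequence.
i=0: S_0 = 1.67 * (-1.11)^0 = 1.67
i=1: S_1 = 1.67 * (-1.11)^1 ≈ -1.85
i=2: S_2 = 1.67 * (-1.11)^2 ≈ 2.06
i=3: S_3 = 1.67 * (-1.11)^3 ≈ -2.28
The first 4 terms are: [1.67, -1.85, 2.06, -2.28]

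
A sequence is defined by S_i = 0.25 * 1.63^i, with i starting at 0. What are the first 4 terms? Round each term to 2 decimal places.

This is a geometric sequence.
i=0: S_0 = 0.25 * 1.63^0 = 0.25
i=1: S_1 = 0.25 * 1.63^1 ≈ 0.41
i=2: S_2 = 0.25 * 1.63^2 ≈ 0.66
i=3: S_3 = 0.25 * 1.63^3 ≈ 1.08
The first 4 terms are: [0.25, 0.41, 0.66, 1.08]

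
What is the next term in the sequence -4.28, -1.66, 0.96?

Differences: -1.66 - -4.28 = 2.62
This is an arithmetic sequence with common difference d = 2.62.
Next term = 0.96 + 2.62 = 3.58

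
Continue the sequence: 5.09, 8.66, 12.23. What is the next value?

Differences: 8.66 - 5.09 = 3.57
This is an arithmetic sequence with common difference d = 3.57.
Next term = 12.23 + 3.57 = 15.8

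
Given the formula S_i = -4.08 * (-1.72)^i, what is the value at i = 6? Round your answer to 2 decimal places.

S_6 = -4.08 * (-1.72)^6 ≈ -4.08 * 25.8923 ≈ -105.64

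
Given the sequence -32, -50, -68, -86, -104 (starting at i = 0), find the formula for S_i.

Check differences: -50 - -32 = -18
-68 - -50 = -18
Common difference d = -18.
First term a = -32.
Formula: S_i = -32 - 18*i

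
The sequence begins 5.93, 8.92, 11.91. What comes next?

Differences: 8.92 - 5.93 = 2.99
This is an arithmetic sequence with common difference d = 2.99.
Next term = 11.91 + 2.99 = 14.9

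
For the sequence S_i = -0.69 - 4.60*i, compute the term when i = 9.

S_9 = -0.69 + -4.6*9 = -0.69 + -41.4 = -42.09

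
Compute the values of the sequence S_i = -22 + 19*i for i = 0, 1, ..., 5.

This is an arithmetic sequence.
i=0: S_0 = -22 + 19*0 = -22
i=1: S_1 = -22 + 19*1 = -3
i=2: S_2 = -22 + 19*2 = 16
i=3: S_3 = -22 + 19*3 = 35
i=4: S_4 = -22 + 19*4 = 54
i=5: S_5 = -22 + 19*5 = 73
The first 6 terms are: [-22, -3, 16, 35, 54, 73]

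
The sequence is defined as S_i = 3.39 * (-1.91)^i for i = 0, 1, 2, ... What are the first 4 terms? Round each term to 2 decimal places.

This is a geometric sequence.
i=0: S_0 = 3.39 * (-1.91)^0 = 3.39
i=1: S_1 = 3.39 * (-1.91)^1 ≈ -6.47
i=2: S_2 = 3.39 * (-1.91)^2 ≈ 12.37
i=3: S_3 = 3.39 * (-1.91)^3 ≈ -23.62
The first 4 terms are: [3.39, -6.47, 12.37, -23.62]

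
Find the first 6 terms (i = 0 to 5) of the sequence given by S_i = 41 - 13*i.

This is an arithmetic sequence.
i=0: S_0 = 41 + -13*0 = 41
i=1: S_1 = 41 + -13*1 = 28
i=2: S_2 = 41 + -13*2 = 15
i=3: S_3 = 41 + -13*3 = 2
i=4: S_4 = 41 + -13*4 = -11
i=5: S_5 = 41 + -13*5 = -24
The first 6 terms are: [41, 28, 15, 2, -11, -24]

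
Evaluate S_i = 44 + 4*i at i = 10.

S_10 = 44 + 4*10 = 44 + 40 = 84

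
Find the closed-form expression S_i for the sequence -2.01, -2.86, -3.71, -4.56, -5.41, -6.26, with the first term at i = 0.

Check differences: -2.86 - -2.01 = -0.85
-3.71 - -2.86 = -0.85
Common difference d = -0.85.
First term a = -2.01.
Formula: S_i = -2.01 - 0.85*i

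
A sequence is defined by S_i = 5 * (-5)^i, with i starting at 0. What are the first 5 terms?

This is a geometric sequence.
i=0: S_0 = 5 * (-5)^0 = 5
i=1: S_1 = 5 * (-5)^1 = -25
i=2: S_2 = 5 * (-5)^2 = 125
i=3: S_3 = 5 * (-5)^3 = -625
i=4: S_4 = 5 * (-5)^4 = 3125
The first 5 terms are: [5, -25, 125, -625, 3125]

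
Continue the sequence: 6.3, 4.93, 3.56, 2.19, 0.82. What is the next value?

Differences: 4.93 - 6.3 = -1.37
This is an arithmetic sequence with common difference d = -1.37.
Next term = 0.82 + -1.37 = -0.55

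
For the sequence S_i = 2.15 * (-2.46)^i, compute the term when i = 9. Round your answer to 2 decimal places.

S_9 = 2.15 * (-2.46)^9 ≈ 2.15 * -3299.2556 ≈ -7093.4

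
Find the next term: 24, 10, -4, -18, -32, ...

Differences: 10 - 24 = -14
This is an arithmetic sequence with common difference d = -14.
Next term = -32 + -14 = -46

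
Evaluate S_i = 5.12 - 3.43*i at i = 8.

S_8 = 5.12 + -3.43*8 = 5.12 + -27.44 = -22.32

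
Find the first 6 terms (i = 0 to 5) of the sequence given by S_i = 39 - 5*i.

This is an arithmetic sequence.
i=0: S_0 = 39 + -5*0 = 39
i=1: S_1 = 39 + -5*1 = 34
i=2: S_2 = 39 + -5*2 = 29
i=3: S_3 = 39 + -5*3 = 24
i=4: S_4 = 39 + -5*4 = 19
i=5: S_5 = 39 + -5*5 = 14
The first 6 terms are: [39, 34, 29, 24, 19, 14]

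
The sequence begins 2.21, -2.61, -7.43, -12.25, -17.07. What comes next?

Differences: -2.61 - 2.21 = -4.82
This is an arithmetic sequence with common difference d = -4.82.
Next term = -17.07 + -4.82 = -21.89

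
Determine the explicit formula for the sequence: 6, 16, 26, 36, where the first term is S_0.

Check differences: 16 - 6 = 10
26 - 16 = 10
Common difference d = 10.
First term a = 6.
Formula: S_i = 6 + 10*i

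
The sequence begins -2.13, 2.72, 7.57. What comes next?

Differences: 2.72 - -2.13 = 4.85
This is an arithmetic sequence with common difference d = 4.85.
Next term = 7.57 + 4.85 = 12.42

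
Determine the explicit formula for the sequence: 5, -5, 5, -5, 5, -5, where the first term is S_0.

Check ratios: -5 / 5 = -1.0
Common ratio r = -1.
First term a = 5.
Formula: S_i = 5 * (-1)^i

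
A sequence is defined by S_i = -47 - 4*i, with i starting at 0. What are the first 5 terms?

This is an arithmetic sequence.
i=0: S_0 = -47 + -4*0 = -47
i=1: S_1 = -47 + -4*1 = -51
i=2: S_2 = -47 + -4*2 = -55
i=3: S_3 = -47 + -4*3 = -59
i=4: S_4 = -47 + -4*4 = -63
The first 5 terms are: [-47, -51, -55, -59, -63]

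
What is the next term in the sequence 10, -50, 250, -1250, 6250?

Ratios: -50 / 10 = -5.0
This is a geometric sequence with common ratio r = -5.
Next term = 6250 * -5 = -31250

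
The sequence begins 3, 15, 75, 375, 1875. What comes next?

Ratios: 15 / 3 = 5.0
This is a geometric sequence with common ratio r = 5.
Next term = 1875 * 5 = 9375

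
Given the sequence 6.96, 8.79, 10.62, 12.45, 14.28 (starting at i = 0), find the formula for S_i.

Check differences: 8.79 - 6.96 = 1.83
10.62 - 8.79 = 1.83
Common difference d = 1.83.
First term a = 6.96.
Formula: S_i = 6.96 + 1.83*i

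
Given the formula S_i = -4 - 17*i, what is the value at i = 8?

S_8 = -4 + -17*8 = -4 + -136 = -140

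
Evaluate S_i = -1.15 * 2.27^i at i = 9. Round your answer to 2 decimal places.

S_9 = -1.15 * 2.27^9 ≈ -1.15 * 1600.4154 ≈ -1840.48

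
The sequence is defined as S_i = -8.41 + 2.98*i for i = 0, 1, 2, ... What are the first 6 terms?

This is an arithmetic sequence.
i=0: S_0 = -8.41 + 2.98*0 = -8.41
i=1: S_1 = -8.41 + 2.98*1 = -5.43
i=2: S_2 = -8.41 + 2.98*2 = -2.45
i=3: S_3 = -8.41 + 2.98*3 = 0.53
i=4: S_4 = -8.41 + 2.98*4 = 3.51
i=5: S_5 = -8.41 + 2.98*5 = 6.49
The first 6 terms are: [-8.41, -5.43, -2.45, 0.53, 3.51, 6.49]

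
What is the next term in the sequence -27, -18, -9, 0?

Differences: -18 - -27 = 9
This is an arithmetic sequence with common difference d = 9.
Next term = 0 + 9 = 9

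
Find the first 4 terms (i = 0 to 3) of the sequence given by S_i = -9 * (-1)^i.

This is a geometric sequence.
i=0: S_0 = -9 * (-1)^0 = -9
i=1: S_1 = -9 * (-1)^1 = 9
i=2: S_2 = -9 * (-1)^2 = -9
i=3: S_3 = -9 * (-1)^3 = 9
The first 4 terms are: [-9, 9, -9, 9]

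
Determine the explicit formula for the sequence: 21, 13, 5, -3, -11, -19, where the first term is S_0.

Check differences: 13 - 21 = -8
5 - 13 = -8
Common difference d = -8.
First term a = 21.
Formula: S_i = 21 - 8*i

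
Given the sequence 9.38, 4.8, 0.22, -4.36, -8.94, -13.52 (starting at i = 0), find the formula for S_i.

Check differences: 4.8 - 9.38 = -4.58
0.22 - 4.8 = -4.58
Common difference d = -4.58.
First term a = 9.38.
Formula: S_i = 9.38 - 4.58*i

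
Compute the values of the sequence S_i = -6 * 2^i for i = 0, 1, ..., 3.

This is a geometric sequence.
i=0: S_0 = -6 * 2^0 = -6
i=1: S_1 = -6 * 2^1 = -12
i=2: S_2 = -6 * 2^2 = -24
i=3: S_3 = -6 * 2^3 = -48
The first 4 terms are: [-6, -12, -24, -48]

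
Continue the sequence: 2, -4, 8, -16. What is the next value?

Ratios: -4 / 2 = -2.0
This is a geometric sequence with common ratio r = -2.
Next term = -16 * -2 = 32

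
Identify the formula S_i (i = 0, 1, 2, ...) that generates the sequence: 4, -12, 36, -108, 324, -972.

Check ratios: -12 / 4 = -3.0
Common ratio r = -3.
First term a = 4.
Formula: S_i = 4 * (-3)^i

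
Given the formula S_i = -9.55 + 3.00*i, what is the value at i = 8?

S_8 = -9.55 + 3.0*8 = -9.55 + 24.0 = 14.45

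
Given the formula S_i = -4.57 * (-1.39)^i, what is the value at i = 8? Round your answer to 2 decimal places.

S_8 = -4.57 * (-1.39)^8 ≈ -4.57 * 13.9354 ≈ -63.68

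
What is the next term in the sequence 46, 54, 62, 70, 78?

Differences: 54 - 46 = 8
This is an arithmetic sequence with common difference d = 8.
Next term = 78 + 8 = 86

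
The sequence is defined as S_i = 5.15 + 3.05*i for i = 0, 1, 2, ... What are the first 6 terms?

This is an arithmetic sequence.
i=0: S_0 = 5.15 + 3.05*0 = 5.15
i=1: S_1 = 5.15 + 3.05*1 = 8.2
i=2: S_2 = 5.15 + 3.05*2 = 11.25
i=3: S_3 = 5.15 + 3.05*3 = 14.3
i=4: S_4 = 5.15 + 3.05*4 = 17.35
i=5: S_5 = 5.15 + 3.05*5 = 20.4
The first 6 terms are: [5.15, 8.2, 11.25, 14.3, 17.35, 20.4]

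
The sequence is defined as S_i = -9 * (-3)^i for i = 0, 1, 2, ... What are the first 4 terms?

This is a geometric sequence.
i=0: S_0 = -9 * (-3)^0 = -9
i=1: S_1 = -9 * (-3)^1 = 27
i=2: S_2 = -9 * (-3)^2 = -81
i=3: S_3 = -9 * (-3)^3 = 243
The first 4 terms are: [-9, 27, -81, 243]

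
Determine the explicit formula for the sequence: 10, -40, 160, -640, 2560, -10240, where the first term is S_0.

Check ratios: -40 / 10 = -4.0
Common ratio r = -4.
First term a = 10.
Formula: S_i = 10 * (-4)^i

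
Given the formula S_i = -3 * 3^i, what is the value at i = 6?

S_6 = -3 * 3^6 = -3 * 729 = -2187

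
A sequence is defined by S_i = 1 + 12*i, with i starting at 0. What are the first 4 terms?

This is an arithmetic sequence.
i=0: S_0 = 1 + 12*0 = 1
i=1: S_1 = 1 + 12*1 = 13
i=2: S_2 = 1 + 12*2 = 25
i=3: S_3 = 1 + 12*3 = 37
The first 4 terms are: [1, 13, 25, 37]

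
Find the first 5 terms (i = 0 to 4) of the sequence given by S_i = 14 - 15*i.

This is an arithmetic sequence.
i=0: S_0 = 14 + -15*0 = 14
i=1: S_1 = 14 + -15*1 = -1
i=2: S_2 = 14 + -15*2 = -16
i=3: S_3 = 14 + -15*3 = -31
i=4: S_4 = 14 + -15*4 = -46
The first 5 terms are: [14, -1, -16, -31, -46]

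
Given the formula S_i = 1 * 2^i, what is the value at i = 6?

S_6 = 1 * 2^6 = 1 * 64 = 64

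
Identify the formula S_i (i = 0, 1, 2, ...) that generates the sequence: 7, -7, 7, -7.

Check ratios: -7 / 7 = -1.0
Common ratio r = -1.
First term a = 7.
Formula: S_i = 7 * (-1)^i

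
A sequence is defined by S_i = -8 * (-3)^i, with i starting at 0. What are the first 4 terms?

This is a geometric sequence.
i=0: S_0 = -8 * (-3)^0 = -8
i=1: S_1 = -8 * (-3)^1 = 24
i=2: S_2 = -8 * (-3)^2 = -72
i=3: S_3 = -8 * (-3)^3 = 216
The first 4 terms are: [-8, 24, -72, 216]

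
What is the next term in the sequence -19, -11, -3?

Differences: -11 - -19 = 8
This is an arithmetic sequence with common difference d = 8.
Next term = -3 + 8 = 5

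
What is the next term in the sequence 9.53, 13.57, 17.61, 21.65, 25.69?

Differences: 13.57 - 9.53 = 4.04
This is an arithmetic sequence with common difference d = 4.04.
Next term = 25.69 + 4.04 = 29.73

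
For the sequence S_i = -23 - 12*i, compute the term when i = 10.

S_10 = -23 + -12*10 = -23 + -120 = -143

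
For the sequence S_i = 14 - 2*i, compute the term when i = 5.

S_5 = 14 + -2*5 = 14 + -10 = 4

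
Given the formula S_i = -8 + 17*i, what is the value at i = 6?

S_6 = -8 + 17*6 = -8 + 102 = 94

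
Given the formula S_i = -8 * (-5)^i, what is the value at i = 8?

S_8 = -8 * (-5)^8 = -8 * 390625 = -3125000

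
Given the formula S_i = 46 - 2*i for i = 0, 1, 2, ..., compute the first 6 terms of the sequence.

This is an arithmetic sequence.
i=0: S_0 = 46 + -2*0 = 46
i=1: S_1 = 46 + -2*1 = 44
i=2: S_2 = 46 + -2*2 = 42
i=3: S_3 = 46 + -2*3 = 40
i=4: S_4 = 46 + -2*4 = 38
i=5: S_5 = 46 + -2*5 = 36
The first 6 terms are: [46, 44, 42, 40, 38, 36]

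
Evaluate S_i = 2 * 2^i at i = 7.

S_7 = 2 * 2^7 = 2 * 128 = 256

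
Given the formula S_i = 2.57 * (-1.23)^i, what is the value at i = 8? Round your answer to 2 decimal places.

S_8 = 2.57 * (-1.23)^8 ≈ 2.57 * 5.2389 ≈ 13.46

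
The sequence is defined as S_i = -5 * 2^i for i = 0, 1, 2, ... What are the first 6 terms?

This is a geometric sequence.
i=0: S_0 = -5 * 2^0 = -5
i=1: S_1 = -5 * 2^1 = -10
i=2: S_2 = -5 * 2^2 = -20
i=3: S_3 = -5 * 2^3 = -40
i=4: S_4 = -5 * 2^4 = -80
i=5: S_5 = -5 * 2^5 = -160
The first 6 terms are: [-5, -10, -20, -40, -80, -160]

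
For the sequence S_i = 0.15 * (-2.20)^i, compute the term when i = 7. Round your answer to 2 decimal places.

S_7 = 0.15 * (-2.2)^7 ≈ 0.15 * -249.4358 ≈ -37.42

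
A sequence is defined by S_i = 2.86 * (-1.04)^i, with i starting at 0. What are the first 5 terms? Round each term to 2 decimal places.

This is a geometric sequence.
i=0: S_0 = 2.86 * (-1.04)^0 = 2.86
i=1: S_1 = 2.86 * (-1.04)^1 ≈ -2.97
i=2: S_2 = 2.86 * (-1.04)^2 ≈ 3.09
i=3: S_3 = 2.86 * (-1.04)^3 ≈ -3.22
i=4: S_4 = 2.86 * (-1.04)^4 ≈ 3.35
The first 5 terms are: [2.86, -2.97, 3.09, -3.22, 3.35]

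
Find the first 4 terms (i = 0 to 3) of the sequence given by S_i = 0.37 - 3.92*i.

This is an arithmetic sequence.
i=0: S_0 = 0.37 + -3.92*0 = 0.37
i=1: S_1 = 0.37 + -3.92*1 = -3.55
i=2: S_2 = 0.37 + -3.92*2 = -7.47
i=3: S_3 = 0.37 + -3.92*3 = -11.39
The first 4 terms are: [0.37, -3.55, -7.47, -11.39]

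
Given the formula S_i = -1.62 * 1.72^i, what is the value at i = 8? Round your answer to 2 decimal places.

S_8 = -1.62 * 1.72^8 ≈ -1.62 * 76.5998 ≈ -124.09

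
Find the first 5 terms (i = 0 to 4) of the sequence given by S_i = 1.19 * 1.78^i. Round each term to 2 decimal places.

This is a geometric sequence.
i=0: S_0 = 1.19 * 1.78^0 = 1.19
i=1: S_1 = 1.19 * 1.78^1 ≈ 2.12
i=2: S_2 = 1.19 * 1.78^2 ≈ 3.77
i=3: S_3 = 1.19 * 1.78^3 ≈ 6.71
i=4: S_4 = 1.19 * 1.78^4 ≈ 11.95
The first 5 terms are: [1.19, 2.12, 3.77, 6.71, 11.95]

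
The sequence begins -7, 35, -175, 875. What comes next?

Ratios: 35 / -7 = -5.0
This is a geometric sequence with common ratio r = -5.
Next term = 875 * -5 = -4375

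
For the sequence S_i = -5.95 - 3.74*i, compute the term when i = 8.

S_8 = -5.95 + -3.74*8 = -5.95 + -29.92 = -35.87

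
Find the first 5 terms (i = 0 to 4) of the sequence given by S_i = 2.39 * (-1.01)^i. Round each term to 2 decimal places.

This is a geometric sequence.
i=0: S_0 = 2.39 * (-1.01)^0 = 2.39
i=1: S_1 = 2.39 * (-1.01)^1 ≈ -2.41
i=2: S_2 = 2.39 * (-1.01)^2 ≈ 2.44
i=3: S_3 = 2.39 * (-1.01)^3 ≈ -2.46
i=4: S_4 = 2.39 * (-1.01)^4 ≈ 2.49
The first 5 terms are: [2.39, -2.41, 2.44, -2.46, 2.49]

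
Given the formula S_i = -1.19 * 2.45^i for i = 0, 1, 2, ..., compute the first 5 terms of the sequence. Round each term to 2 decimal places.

This is a geometric sequence.
i=0: S_0 = -1.19 * 2.45^0 = -1.19
i=1: S_1 = -1.19 * 2.45^1 ≈ -2.92
i=2: S_2 = -1.19 * 2.45^2 ≈ -7.14
i=3: S_3 = -1.19 * 2.45^3 ≈ -17.5
i=4: S_4 = -1.19 * 2.45^4 ≈ -42.88
The first 5 terms are: [-1.19, -2.92, -7.14, -17.5, -42.88]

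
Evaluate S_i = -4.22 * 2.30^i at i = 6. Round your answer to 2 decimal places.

S_6 = -4.22 * 2.3^6 ≈ -4.22 * 148.0359 ≈ -624.71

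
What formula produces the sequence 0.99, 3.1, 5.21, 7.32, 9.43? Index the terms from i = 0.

Check differences: 3.1 - 0.99 = 2.11
5.21 - 3.1 = 2.11
Common difference d = 2.11.
First term a = 0.99.
Formula: S_i = 0.99 + 2.11*i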